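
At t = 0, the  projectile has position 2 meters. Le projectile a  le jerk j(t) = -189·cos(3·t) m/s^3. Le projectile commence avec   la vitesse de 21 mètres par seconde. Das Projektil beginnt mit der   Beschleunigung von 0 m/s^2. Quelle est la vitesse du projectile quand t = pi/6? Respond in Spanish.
Necesitamos integrar nuestra ecuación de la sacudida j(t) = -189·cos(3·t) 2 veces. La antiderivada de la sacudida es la aceleración. Usando a(0) = 0, obtenemos a(t) = -63·sin(3·t). La integral de la aceleración, con v(0) = 21, da la velocidad: v(t) = 21·cos(3·t). Usando v(t) = 21·cos(3·t) y sustituyendo t = pi/6, encontramos v = 0.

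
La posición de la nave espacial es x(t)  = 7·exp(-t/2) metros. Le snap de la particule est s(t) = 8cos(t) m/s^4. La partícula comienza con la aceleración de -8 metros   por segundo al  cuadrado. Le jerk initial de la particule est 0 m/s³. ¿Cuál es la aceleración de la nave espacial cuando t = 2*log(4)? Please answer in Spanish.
Debemos derivar nuestra ecuación de la posición x(t) = 7·exp(-t/2) 2 veces. La derivada de la posición da la velocidad: v(t) = -7·exp(-t/2)/2. La derivada de la velocidad da la aceleración: a(t) = 7·exp(-t/2)/4. De la ecuación de la aceleración a(t) = 7·exp(-t/2)/4, sustituimos t = 2*log(4) para obtener a = 7/16.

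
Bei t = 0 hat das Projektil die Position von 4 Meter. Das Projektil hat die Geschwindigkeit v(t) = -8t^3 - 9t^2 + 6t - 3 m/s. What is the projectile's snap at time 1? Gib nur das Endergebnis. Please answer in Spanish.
El snap en t = 1 es s = -48.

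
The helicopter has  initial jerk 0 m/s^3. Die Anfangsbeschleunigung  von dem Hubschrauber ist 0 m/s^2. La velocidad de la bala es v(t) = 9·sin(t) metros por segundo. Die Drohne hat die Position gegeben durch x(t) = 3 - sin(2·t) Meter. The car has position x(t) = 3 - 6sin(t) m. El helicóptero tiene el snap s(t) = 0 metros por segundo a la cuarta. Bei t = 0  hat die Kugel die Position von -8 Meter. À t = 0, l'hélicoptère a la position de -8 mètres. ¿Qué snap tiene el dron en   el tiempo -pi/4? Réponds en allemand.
Wir müssen unsere Gleichung für die Position x(t) = 3 - sin(2·t) 4-mal ableiten. Die Ableitung von der Position ergibt die Geschwindigkeit: v(t) = -2·cos(2·t). Mit d/dt von v(t) finden wir a(t) = 4·sin(2·t). Die Ableitung von der Beschleunigung ergibt den Ruck: j(t) = 8·cos(2·t). Die Ableitung von dem Ruck ergibt den Snap: s(t) = -16·sin(2·t). Wir haben den Snap s(t) = -16·sin(2·t). Durch Einsetzen von t = -pi/4: s(-pi/4) = 16.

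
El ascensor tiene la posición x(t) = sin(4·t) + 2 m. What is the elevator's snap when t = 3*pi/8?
We must differentiate our position equation x(t) = sin(4·t) + 2 4 times. The derivative of position gives velocity: v(t) = 4·cos(4·t). Differentiating velocity, we get acceleration: a(t) = -16·sin(4·t). Differentiating acceleration, we get jerk: j(t) = -64·cos(4·t). Taking d/dt of j(t), we find s(t) = 256·sin(4·t). From the given snap equation s(t) = 256·sin(4·t), we substitute t = 3*pi/8 to get s = -256.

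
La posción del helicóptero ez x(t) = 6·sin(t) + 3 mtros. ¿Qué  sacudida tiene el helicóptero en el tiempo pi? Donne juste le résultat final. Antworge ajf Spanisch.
En t = pi, j = 6.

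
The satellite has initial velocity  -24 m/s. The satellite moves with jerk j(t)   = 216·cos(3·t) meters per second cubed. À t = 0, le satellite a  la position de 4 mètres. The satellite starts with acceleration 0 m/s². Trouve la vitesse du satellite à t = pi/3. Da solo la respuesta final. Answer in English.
The answer is 24.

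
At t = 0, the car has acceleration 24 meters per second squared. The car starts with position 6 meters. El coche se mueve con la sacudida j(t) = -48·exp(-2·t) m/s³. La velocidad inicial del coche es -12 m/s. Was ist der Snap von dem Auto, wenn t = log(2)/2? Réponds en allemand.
Wir müssen unsere Gleichung für den Ruck j(t) = -48·exp(-2·t) 1-mal ableiten. Die Ableitung von dem Ruck ergibt den Snap: s(t) = 96·exp(-2·t). Wir haben den Snap s(t) = 96·exp(-2·t). Durch Einsetzen von t = log(2)/2: s(log(2)/2) = 48.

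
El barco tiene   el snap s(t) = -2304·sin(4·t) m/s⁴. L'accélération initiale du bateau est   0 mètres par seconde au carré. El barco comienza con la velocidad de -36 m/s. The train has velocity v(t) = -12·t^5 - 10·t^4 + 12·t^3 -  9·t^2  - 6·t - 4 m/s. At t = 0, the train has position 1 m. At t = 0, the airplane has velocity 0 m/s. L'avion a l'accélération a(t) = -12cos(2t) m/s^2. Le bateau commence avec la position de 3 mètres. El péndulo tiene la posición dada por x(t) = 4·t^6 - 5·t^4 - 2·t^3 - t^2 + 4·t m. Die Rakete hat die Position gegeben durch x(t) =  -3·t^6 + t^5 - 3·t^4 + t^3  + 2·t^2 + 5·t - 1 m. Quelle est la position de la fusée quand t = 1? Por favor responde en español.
Tenemos la posición x(t) = -3·t^6 + t^5 - 3·t^4 + t^3 + 2·t^2 + 5·t - 1. Sustituyendo t = 1: x(1) = 2.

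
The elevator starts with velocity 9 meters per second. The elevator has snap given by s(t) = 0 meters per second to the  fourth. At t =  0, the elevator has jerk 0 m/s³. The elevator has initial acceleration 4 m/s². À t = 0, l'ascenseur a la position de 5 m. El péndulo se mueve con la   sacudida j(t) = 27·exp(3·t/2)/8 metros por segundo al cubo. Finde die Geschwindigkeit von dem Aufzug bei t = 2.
Wir müssen unsere Gleichung für den Snap s(t) = 0 3-mal integrieren. Die Stammfunktion von dem Snap, mit j(0) = 0, ergibt den Ruck: j(t) = 0. Das Integral von dem Ruck, mit a(0) = 4, ergibt die Beschleunigung: a(t) = 4. Das Integral von der Beschleunigung, mit v(0) = 9, ergibt die Geschwindigkeit: v(t) = 4·t + 9. Mit v(t) = 4·t + 9 und Einsetzen von t = 2, finden wir v = 17.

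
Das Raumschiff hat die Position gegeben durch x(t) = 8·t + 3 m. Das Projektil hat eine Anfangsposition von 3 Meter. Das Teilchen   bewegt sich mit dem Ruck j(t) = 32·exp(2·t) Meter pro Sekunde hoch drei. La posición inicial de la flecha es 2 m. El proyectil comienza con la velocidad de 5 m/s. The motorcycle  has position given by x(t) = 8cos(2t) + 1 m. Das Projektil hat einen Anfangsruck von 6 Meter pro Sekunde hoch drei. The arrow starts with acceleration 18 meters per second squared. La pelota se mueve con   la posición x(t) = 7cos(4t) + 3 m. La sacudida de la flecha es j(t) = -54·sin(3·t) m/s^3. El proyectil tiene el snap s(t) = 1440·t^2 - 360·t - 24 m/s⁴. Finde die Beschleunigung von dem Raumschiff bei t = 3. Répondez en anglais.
To solve this, we need to take 2 derivatives of our position equation x(t) = 8·t + 3. Taking d/dt of x(t), we find v(t) = 8. The derivative of velocity gives acceleration: a(t) = 0. From the given acceleration equation a(t) = 0, we substitute t = 3 to get a = 0.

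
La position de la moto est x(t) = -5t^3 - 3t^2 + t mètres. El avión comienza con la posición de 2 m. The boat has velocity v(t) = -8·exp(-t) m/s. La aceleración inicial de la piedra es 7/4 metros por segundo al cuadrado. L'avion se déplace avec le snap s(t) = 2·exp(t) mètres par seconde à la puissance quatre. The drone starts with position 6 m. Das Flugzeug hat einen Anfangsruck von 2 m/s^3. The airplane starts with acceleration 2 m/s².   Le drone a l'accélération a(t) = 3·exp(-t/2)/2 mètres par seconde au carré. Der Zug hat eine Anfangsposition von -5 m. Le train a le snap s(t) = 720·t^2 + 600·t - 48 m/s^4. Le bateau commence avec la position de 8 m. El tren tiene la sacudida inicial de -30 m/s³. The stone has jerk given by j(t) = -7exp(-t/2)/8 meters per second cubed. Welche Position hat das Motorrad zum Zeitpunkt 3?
Wir haben die Position x(t) = -5·t^3 - 3·t^2 + t. Durch Einsetzen von t = 3: x(3) = -159.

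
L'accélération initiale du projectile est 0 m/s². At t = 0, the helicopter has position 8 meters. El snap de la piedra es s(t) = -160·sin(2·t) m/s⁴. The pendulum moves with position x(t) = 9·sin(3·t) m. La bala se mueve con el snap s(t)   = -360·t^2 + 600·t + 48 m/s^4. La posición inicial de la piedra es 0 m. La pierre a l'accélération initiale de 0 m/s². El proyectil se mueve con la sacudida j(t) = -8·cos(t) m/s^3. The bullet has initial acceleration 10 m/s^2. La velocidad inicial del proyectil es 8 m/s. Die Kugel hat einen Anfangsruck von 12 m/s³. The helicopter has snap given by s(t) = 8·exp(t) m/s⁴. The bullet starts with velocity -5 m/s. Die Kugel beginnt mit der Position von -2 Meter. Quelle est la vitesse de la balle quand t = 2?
En partant du snap s(t) = -360·t^2 + 600·t + 48, nous prenons 3 primitives. En intégrant le snap et en utilisant la condition initiale j(0) = 12, nous obtenons j(t) = -120·t^3 + 300·t^2 + 48·t + 12. L'intégrale du jerk est l'accélération. En utilisant a(0) = 10, nous obtenons a(t) = -30·t^4 + 100·t^3 + 24·t^2 + 12·t + 10. En intégrant l'accélération et en utilisant la condition initiale v(0) = -5, nous obtenons v(t) = -6·t^5 + 25·t^4 + 8·t^3 + 6·t^2 + 10·t - 5. De l'équation de la vitesse v(t) = -6·t^5 + 25·t^4 + 8·t^3 + 6·t^2 + 10·t - 5, nous substituons t = 2 pour obtenir v = 311.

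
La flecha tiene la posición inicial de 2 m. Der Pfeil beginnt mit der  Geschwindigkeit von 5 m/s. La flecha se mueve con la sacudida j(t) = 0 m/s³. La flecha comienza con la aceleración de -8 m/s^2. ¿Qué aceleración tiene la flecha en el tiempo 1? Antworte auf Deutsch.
Wir müssen das Integral unserer Gleichung für den Ruck j(t) = 0 1-mal finden. Das Integral von dem Ruck, mit a(0) = -8, ergibt die Beschleunigung: a(t) = -8. Aus der Gleichung für die Beschleunigung a(t) = -8, setzen wir t = 1 ein und erhalten a = -8.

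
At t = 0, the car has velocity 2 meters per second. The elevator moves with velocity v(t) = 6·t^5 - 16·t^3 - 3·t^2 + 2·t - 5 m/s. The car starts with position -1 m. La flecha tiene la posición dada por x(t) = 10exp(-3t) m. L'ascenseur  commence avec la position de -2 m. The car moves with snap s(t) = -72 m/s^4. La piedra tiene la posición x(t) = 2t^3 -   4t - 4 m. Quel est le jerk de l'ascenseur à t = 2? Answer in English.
We must differentiate our velocity equation v(t) = 6·t^5 - 16·t^3 - 3·t^2 + 2·t - 5 2 times. The derivative of velocity gives acceleration: a(t) = 30·t^4 - 48·t^2 - 6·t + 2. The derivative of acceleration gives jerk: j(t) = 120·t^3 - 96·t - 6. From the given jerk equation j(t) = 120·t^3 - 96·t - 6, we substitute t = 2 to get j = 762.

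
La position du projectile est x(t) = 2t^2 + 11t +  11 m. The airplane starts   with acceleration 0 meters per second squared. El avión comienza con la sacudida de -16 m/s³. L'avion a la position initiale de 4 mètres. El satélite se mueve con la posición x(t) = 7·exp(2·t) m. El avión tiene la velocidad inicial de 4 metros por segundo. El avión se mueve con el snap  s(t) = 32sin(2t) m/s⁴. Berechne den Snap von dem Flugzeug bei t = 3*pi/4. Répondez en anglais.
Using s(t) = 32·sin(2·t) and substituting t = 3*pi/4, we find s = -32.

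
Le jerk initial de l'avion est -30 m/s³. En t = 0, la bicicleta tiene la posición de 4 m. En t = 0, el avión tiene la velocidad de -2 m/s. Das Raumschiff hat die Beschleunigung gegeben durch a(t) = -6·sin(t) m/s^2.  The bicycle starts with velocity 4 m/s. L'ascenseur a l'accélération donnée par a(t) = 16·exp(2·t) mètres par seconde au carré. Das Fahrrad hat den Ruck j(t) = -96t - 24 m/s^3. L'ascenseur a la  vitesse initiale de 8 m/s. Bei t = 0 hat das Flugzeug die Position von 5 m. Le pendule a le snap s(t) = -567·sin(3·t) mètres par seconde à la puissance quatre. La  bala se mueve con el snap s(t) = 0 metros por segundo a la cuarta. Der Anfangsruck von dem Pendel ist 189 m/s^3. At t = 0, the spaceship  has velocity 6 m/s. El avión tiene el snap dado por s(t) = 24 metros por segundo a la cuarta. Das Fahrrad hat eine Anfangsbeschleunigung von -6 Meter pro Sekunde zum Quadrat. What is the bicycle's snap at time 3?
We must differentiate our jerk equation j(t) = -96·t - 24 1 time. Taking d/dt of j(t), we find s(t) = -96. We have snap s(t) = -96. Substituting t = 3: s(3) = -96.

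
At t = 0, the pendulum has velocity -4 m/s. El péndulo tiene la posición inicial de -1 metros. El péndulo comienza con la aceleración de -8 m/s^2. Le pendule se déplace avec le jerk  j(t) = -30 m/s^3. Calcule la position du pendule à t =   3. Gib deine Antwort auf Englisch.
To solve this, we need to take 3 integrals of our jerk equation j(t) = -30. The antiderivative of jerk is acceleration. Using a(0) = -8, we get a(t) = -30·t - 8. The integral of acceleration, with v(0) = -4, gives velocity: v(t) = -15·t^2 - 8·t - 4. Finding the integral of v(t) and using x(0) = -1: x(t) = -5·t^3 - 4·t^2 - 4·t - 1. Using x(t) = -5·t^3 - 4·t^2 - 4·t - 1 and substituting t = 3, we find x = -184.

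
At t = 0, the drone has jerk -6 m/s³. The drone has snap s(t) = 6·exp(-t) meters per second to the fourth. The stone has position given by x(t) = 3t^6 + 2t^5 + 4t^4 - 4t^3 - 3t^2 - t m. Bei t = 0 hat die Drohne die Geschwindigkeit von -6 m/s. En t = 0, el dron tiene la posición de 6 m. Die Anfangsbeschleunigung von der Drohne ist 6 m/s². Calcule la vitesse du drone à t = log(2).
En partant du snap s(t) = 6·exp(-t), nous prenons 3 primitives. En prenant ∫s(t)dt et en appliquant j(0) = -6, nous trouvons j(t) = -6·exp(-t). L'intégrale du jerk est l'accélération. En utilisant a(0) = 6, nous obtenons a(t) = 6·exp(-t). L'intégrale de l'accélération, avec v(0) = -6, donne la vitesse: v(t) = -6·exp(-t). En utilisant v(t) = -6·exp(-t) et en substituant t = log(2), nous trouvons v = -3.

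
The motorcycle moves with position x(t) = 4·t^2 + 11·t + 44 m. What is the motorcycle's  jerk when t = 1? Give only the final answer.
The jerk at t = 1 is j = 0.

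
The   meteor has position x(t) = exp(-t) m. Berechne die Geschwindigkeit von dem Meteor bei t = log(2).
Wir müssen unsere Gleichung für die Position x(t) = exp(-t) 1-mal ableiten. Mit d/dt von x(t) finden wir v(t) = -exp(-t). Wir haben die Geschwindigkeit v(t) = -exp(-t). Durch Einsetzen von t = log(2): v(log(2)) = -1/2.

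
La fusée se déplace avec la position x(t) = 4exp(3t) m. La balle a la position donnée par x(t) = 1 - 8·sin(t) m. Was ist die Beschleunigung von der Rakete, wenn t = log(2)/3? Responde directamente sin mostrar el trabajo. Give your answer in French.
La réponse est 72.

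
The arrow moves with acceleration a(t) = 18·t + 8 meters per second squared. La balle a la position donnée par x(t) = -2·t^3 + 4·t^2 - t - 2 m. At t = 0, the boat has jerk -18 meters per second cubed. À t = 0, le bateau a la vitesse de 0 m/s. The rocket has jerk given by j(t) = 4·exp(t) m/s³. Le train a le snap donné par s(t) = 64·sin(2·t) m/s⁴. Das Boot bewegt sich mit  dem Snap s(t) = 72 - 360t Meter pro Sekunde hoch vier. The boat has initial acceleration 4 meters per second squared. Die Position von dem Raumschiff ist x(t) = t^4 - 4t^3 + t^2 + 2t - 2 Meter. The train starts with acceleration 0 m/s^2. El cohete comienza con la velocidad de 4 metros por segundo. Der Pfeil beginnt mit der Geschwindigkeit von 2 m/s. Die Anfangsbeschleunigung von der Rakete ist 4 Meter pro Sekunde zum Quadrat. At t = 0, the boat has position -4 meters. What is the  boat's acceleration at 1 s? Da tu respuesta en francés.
Pour résoudre ceci, nous devons prendre 2 primitives de notre équation du snap s(t) = 72 - 360·t. En intégrant le snap et en utilisant la condition initiale j(0) = -18, nous obtenons j(t) = -180·t^2 + 72·t - 18. La primitive du jerk, avec a(0) = 4, donne l'accélération: a(t) = -60·t^3 + 36·t^2 - 18·t + 4. Nous avons l'accélération a(t) = -60·t^3 + 36·t^2 - 18·t + 4. En substituant t = 1: a(1) = -38.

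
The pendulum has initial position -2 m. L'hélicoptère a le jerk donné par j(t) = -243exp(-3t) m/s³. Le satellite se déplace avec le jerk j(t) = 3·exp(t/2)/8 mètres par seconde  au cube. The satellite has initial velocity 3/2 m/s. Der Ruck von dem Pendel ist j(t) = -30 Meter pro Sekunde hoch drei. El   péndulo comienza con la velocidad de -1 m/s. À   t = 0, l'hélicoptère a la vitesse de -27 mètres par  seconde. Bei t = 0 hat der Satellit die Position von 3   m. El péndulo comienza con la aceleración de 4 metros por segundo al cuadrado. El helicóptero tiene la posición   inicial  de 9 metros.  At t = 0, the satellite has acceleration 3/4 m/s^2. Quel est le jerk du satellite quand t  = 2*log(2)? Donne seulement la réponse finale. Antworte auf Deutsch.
Die Antwort ist 3/4.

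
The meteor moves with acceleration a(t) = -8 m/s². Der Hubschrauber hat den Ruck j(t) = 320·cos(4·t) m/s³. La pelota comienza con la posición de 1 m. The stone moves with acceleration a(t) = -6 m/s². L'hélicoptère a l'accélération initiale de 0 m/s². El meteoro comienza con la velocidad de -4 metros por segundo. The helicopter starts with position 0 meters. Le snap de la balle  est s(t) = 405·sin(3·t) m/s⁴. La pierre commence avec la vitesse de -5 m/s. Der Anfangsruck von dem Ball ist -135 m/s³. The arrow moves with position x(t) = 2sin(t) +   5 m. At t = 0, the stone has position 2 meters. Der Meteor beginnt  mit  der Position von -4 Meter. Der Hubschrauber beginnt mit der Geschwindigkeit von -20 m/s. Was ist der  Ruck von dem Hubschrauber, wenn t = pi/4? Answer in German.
Wir haben den Ruck j(t) = 320·cos(4·t). Durch Einsetzen von t = pi/4: j(pi/4) = -320.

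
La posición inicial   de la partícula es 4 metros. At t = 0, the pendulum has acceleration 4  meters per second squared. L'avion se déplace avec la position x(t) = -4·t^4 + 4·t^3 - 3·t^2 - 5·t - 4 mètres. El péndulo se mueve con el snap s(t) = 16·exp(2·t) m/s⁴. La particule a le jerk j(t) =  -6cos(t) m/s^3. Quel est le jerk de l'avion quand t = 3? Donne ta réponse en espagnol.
Para resolver esto, necesitamos tomar 3 derivadas de nuestra ecuación de la posición x(t) = -4·t^4 + 4·t^3 - 3·t^2 - 5·t - 4. Derivando la posición, obtenemos la velocidad: v(t) = -16·t^3 + 12·t^2 - 6·t - 5. Derivando la velocidad, obtenemos la aceleración: a(t) = -48·t^2 + 24·t - 6. Tomando d/dt de a(t), encontramos j(t) = 24 - 96·t. Usando j(t) = 24 - 96·t y sustituyendo t = 3, encontramos j = -264.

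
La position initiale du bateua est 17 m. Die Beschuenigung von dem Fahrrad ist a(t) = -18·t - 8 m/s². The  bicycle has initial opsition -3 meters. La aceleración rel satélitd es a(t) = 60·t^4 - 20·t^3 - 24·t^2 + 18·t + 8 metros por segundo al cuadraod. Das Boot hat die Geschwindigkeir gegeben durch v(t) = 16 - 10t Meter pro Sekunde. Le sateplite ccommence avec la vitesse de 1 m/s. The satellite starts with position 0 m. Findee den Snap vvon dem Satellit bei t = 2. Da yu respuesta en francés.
Pour résoudre ceci, nous devons prendre 2 dérivées de notre équation de l'accélération a(t) = 60·t^4 - 20·t^3 - 24·t^2 + 18·t + 8. La dérivée de l'accélération donne le jerk: j(t) = 240·t^3 - 60·t^2 - 48·t + 18. En dérivant le jerk, nous obtenons le snap: s(t) = 720·t^2 - 120·t - 48. En utilisant s(t) = 720·t^2 - 120·t - 48 et en substituant t = 2, nous trouvons s = 2592.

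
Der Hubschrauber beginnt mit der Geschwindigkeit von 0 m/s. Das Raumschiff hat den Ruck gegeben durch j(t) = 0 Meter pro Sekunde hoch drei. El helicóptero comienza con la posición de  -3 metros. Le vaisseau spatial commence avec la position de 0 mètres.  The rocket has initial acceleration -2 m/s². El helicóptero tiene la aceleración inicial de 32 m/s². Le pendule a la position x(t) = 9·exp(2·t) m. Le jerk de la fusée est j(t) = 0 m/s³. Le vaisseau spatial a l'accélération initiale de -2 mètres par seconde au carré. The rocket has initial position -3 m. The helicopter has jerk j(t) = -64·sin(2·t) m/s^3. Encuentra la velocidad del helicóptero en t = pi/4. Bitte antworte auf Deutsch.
Ausgehend von dem Ruck j(t) = -64·sin(2·t), nehmen wir 2 Stammfunktionen. Durch Integration von dem Ruck und Verwendung der Anfangsbedingung a(0) = 32, erhalten wir a(t) = 32·cos(2·t). Das Integral von der Beschleunigung ist die Geschwindigkeit. Mit v(0) = 0 erhalten wir v(t) = 16·sin(2·t). Mit v(t) = 16·sin(2·t) und Einsetzen von t = pi/4, finden wir v = 16.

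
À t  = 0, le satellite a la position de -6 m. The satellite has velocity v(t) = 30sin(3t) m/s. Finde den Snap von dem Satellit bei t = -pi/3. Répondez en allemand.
Wir müssen unsere Gleichung für die Geschwindigkeit v(t) = 30·sin(3·t) 3-mal ableiten. Die Ableitung von der Geschwindigkeit ergibt die Beschleunigung: a(t) = 90·cos(3·t). Durch Ableiten von der Beschleunigung erhalten wir den Ruck: j(t) = -270·sin(3·t). Mit d/dt von j(t) finden wir s(t) = -810·cos(3·t). Aus der Gleichung für den Snap s(t) = -810·cos(3·t), setzen wir t = -pi/3 ein und erhalten s = 810.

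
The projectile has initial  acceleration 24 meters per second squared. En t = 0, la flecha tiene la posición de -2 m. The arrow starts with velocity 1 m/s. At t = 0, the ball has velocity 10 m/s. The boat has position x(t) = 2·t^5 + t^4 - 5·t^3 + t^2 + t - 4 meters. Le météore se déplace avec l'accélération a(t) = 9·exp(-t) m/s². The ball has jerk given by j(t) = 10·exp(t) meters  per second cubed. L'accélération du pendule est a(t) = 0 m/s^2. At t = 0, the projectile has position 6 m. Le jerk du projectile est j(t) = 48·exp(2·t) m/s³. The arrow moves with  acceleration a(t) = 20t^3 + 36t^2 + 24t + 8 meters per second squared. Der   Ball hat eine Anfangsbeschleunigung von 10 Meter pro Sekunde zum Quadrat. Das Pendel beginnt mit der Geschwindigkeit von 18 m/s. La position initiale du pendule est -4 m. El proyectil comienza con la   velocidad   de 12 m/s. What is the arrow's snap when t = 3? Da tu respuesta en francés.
Nous devons dériver notre équation de l'accélération a(t) = 20·t^3 + 36·t^2 + 24·t + 8 2 fois. La dérivée de l'accélération donne le jerk: j(t) = 60·t^2 + 72·t + 24. En dérivant le jerk, nous obtenons le snap: s(t) = 120·t + 72. De l'équation du snap s(t) = 120·t + 72, nous substituons t = 3 pour obtenir s = 432.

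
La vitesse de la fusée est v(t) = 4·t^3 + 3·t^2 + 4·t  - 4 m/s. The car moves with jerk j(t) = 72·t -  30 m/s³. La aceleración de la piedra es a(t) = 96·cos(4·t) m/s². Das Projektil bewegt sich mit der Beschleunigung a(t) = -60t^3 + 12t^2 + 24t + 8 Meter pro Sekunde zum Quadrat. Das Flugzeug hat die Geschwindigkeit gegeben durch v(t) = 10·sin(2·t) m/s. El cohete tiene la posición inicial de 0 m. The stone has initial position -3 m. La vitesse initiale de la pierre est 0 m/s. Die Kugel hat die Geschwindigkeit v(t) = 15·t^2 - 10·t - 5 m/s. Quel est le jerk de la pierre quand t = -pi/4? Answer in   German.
Ausgehend von der Beschleunigung a(t) = 96·cos(4·t), nehmen wir 1 Ableitung. Mit d/dt von a(t) finden wir j(t) = -384·sin(4·t). Mit j(t) = -384·sin(4·t) und Einsetzen von t = -pi/4, finden wir j = 0.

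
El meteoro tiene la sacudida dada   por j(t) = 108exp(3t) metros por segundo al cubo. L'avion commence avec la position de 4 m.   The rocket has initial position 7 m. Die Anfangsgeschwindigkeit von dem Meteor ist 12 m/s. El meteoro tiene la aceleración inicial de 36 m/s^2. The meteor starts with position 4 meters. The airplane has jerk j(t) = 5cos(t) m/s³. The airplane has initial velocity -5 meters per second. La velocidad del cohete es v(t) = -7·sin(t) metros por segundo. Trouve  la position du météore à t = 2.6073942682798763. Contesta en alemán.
Wir müssen die Stammfunktion unserer Gleichung für den Ruck j(t) = 108·exp(3·t) 3-mal finden. Das Integral von dem Ruck ist die Beschleunigung. Mit a(0) = 36 erhalten wir a(t) = 36·exp(3·t). Die Stammfunktion von der Beschleunigung, mit v(0) = 12, ergibt die Geschwindigkeit: v(t) = 12·exp(3·t). Das Integral von der Geschwindigkeit ist die Position. Mit x(0) = 4 erhalten wir x(t) = 4·exp(3·t). Wir haben die Position x(t) = 4·exp(3·t). Durch Einsetzen von t = 2.6073942682798763: x(2.6073942682798763) = 9981.38528674138.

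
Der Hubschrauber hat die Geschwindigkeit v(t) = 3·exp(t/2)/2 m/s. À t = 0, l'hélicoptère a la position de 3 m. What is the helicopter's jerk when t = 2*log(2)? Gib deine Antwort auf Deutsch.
Um dies zu lösen, müssen wir 2 Ableitungen unserer Gleichung für die Geschwindigkeit v(t) = 3·exp(t/2)/2 nehmen. Durch Ableiten von der Geschwindigkeit erhalten wir die Beschleunigung: a(t) = 3·exp(t/2)/4. Durch Ableiten von der Beschleunigung erhalten wir den Ruck: j(t) = 3·exp(t/2)/8. Wir haben den Ruck j(t) = 3·exp(t/2)/8. Durch Einsetzen von t = 2*log(2): j(2*log(2)) = 3/4.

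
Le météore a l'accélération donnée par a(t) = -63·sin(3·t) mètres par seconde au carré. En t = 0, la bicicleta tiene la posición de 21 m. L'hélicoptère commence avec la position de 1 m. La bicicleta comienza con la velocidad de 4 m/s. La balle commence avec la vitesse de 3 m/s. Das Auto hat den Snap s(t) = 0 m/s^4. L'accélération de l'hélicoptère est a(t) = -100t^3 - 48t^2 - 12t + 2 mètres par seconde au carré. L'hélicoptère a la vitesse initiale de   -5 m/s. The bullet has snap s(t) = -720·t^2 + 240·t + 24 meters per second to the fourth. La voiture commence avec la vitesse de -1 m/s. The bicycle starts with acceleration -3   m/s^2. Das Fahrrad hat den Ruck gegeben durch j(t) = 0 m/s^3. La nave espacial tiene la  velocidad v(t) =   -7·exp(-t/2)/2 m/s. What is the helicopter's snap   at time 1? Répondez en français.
Nous devons dériver notre équation de l'accélération a(t) = -100·t^3 - 48·t^2 - 12·t + 2 2 fois. En dérivant l'accélération, nous obtenons le jerk: j(t) = -300·t^2 - 96·t - 12. En prenant d/dt de j(t), nous trouvons s(t) = -600·t - 96. De l'équation du snap s(t) = -600·t - 96, nous substituons t = 1 pour obtenir s = -696.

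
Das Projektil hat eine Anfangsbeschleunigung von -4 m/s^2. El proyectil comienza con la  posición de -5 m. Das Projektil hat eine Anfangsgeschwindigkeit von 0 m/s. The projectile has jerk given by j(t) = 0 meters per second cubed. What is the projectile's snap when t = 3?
We must differentiate our jerk equation j(t) = 0 1 time. Taking d/dt of j(t), we find s(t) = 0. We have snap s(t) = 0. Substituting t = 3: s(3) = 0.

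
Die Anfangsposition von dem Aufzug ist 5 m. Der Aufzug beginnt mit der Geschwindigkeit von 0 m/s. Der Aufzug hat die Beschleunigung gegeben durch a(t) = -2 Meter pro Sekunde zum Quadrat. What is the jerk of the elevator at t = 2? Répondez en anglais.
Starting from acceleration a(t) = -2, we take 1 derivative. Taking d/dt of a(t), we find j(t) = 0. We have jerk j(t) = 0. Substituting t = 2: j(2) = 0.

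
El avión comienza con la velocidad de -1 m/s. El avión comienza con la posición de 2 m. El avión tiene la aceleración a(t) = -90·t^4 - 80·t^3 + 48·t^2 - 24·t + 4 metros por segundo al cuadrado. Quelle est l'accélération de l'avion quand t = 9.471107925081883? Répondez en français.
De l'équation de l'accélération a(t) = -90·t^4 - 80·t^3 + 48·t^2 - 24·t + 4, nous substituons t = 9.471107925081883 pour obtenir a = -788062.255891484.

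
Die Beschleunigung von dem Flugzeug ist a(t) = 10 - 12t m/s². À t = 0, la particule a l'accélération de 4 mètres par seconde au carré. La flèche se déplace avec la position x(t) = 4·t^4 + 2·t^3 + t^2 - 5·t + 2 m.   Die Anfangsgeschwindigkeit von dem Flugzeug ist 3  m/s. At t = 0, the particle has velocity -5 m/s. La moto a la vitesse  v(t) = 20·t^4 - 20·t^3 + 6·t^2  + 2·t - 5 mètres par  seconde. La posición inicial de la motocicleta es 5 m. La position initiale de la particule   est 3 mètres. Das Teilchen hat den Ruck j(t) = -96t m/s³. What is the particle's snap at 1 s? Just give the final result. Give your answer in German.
Der Snap bei t = 1 ist s = -96.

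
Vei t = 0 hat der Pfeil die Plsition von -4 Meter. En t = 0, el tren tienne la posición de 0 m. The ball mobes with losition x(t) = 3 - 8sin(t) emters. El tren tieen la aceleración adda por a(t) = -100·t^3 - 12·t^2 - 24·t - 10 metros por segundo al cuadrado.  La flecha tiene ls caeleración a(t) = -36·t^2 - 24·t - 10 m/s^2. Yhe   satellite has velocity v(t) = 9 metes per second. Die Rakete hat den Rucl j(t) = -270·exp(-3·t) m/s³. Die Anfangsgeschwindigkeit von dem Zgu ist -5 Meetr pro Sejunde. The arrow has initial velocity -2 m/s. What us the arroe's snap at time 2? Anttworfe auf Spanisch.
Para resolver esto, necesitamos tomar 2 derivadas de nuestra ecuación de la aceleración a(t) = -36·t^2 - 24·t - 10. Tomando d/dt de a(t), encontramos j(t) = -72·t - 24. Derivando la sacudida, obtenemos el snap: s(t) = -72. Usando s(t) = -72 y sustituyendo t = 2, encontramos s = -72.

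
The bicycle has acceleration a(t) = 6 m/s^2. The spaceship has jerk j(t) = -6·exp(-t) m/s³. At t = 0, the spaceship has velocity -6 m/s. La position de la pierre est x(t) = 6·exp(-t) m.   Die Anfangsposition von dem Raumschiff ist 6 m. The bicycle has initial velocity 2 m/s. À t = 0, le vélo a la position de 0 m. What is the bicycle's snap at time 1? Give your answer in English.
To solve this, we need to take 2 derivatives of our acceleration equation a(t) = 6. Taking d/dt of a(t), we find j(t) = 0. Taking d/dt of j(t), we find s(t) = 0. We have snap s(t) = 0. Substituting t = 1: s(1) = 0.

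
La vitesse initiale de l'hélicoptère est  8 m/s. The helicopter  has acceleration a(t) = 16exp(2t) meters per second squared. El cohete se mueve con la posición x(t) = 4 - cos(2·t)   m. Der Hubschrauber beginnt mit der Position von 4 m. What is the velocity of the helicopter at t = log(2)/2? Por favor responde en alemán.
Um dies zu lösen, müssen wir 1 Integral unserer Gleichung für die Beschleunigung a(t) = 16·exp(2·t) finden. Die Stammfunktion von der Beschleunigung, mit v(0) = 8, ergibt die Geschwindigkeit: v(t) = 8·exp(2·t). Aus der Gleichung für die Geschwindigkeit v(t) = 8·exp(2·t), setzen wir t = log(2)/2 ein und erhalten v = 16.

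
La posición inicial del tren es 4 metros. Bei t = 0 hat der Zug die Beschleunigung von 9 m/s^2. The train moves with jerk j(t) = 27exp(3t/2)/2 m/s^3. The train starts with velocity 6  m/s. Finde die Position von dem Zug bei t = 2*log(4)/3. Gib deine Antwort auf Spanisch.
Para resolver esto, necesitamos tomar 3 integrales de nuestra ecuación de la sacudida j(t) = 27·exp(3·t/2)/2. La integral de la sacudida es la aceleración. Usando a(0) = 9, obtenemos a(t) = 9·exp(3·t/2). La antiderivada de la aceleración, con v(0) = 6, da la velocidad: v(t) = 6·exp(3·t/2). La antiderivada de la velocidad es la posición. Usando x(0) = 4, obtenemos x(t) = 4·exp(3·t/2). De la ecuación de la posición x(t) = 4·exp(3·t/2), sustituimos t = 2*log(4)/3 para obtener x = 16.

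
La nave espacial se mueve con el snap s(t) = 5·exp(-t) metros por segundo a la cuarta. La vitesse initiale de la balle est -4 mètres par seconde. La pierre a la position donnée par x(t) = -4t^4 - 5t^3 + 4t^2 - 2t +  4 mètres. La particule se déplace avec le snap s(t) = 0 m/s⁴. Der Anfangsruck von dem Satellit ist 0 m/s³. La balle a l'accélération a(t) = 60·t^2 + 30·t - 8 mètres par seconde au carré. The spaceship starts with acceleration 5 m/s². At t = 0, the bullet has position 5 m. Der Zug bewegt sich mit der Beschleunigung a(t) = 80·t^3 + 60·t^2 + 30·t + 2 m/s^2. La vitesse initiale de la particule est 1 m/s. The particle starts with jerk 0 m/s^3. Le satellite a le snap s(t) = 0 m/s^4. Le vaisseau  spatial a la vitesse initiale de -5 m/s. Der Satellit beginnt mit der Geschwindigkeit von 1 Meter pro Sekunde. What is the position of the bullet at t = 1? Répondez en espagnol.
Necesitamos integrar nuestra ecuación de la aceleración a(t) = 60·t^2 + 30·t - 8 2 veces. La integral de la aceleración, con v(0) = -4, da la velocidad: v(t) = 20·t^3 + 15·t^2 - 8·t - 4. Integrando la velocidad y usando la condición inicial x(0) = 5, obtenemos x(t) = 5·t^4 + 5·t^3 - 4·t^2 - 4·t + 5. Usando x(t) = 5·t^4 + 5·t^3 - 4·t^2 - 4·t + 5 y sustituyendo t = 1, encontramos x = 7.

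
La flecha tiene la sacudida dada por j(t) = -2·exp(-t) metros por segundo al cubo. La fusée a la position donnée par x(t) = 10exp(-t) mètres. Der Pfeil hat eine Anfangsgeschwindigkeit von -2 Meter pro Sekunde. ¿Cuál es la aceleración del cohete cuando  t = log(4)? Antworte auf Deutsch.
Wir müssen unsere Gleichung für die Position x(t) = 10·exp(-t) 2-mal ableiten. Mit d/dt von x(t) finden wir v(t) = -10·exp(-t). Durch Ableiten von der Geschwindigkeit erhalten wir die Beschleunigung: a(t) = 10·exp(-t). Wir haben die Beschleunigung a(t) = 10·exp(-t). Durch Einsetzen von t = log(4): a(log(4)) = 5/2.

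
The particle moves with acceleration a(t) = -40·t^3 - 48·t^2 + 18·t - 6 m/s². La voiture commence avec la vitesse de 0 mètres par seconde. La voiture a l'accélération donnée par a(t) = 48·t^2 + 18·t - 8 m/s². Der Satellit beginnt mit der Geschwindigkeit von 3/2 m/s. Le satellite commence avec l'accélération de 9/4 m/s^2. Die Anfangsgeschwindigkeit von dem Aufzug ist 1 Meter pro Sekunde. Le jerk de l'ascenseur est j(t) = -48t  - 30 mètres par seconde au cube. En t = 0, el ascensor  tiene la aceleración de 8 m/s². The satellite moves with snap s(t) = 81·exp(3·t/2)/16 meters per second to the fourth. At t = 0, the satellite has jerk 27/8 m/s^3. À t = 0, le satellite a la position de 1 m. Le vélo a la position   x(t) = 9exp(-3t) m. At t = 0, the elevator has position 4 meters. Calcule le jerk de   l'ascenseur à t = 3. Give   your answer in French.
De l'équation du jerk j(t) = -48·t - 30, nous substituons t = 3 pour obtenir j = -174.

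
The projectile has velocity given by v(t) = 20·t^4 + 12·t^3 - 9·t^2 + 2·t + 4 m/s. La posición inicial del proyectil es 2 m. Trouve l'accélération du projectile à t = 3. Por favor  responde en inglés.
We must differentiate our velocity equation v(t) = 20·t^4 + 12·t^3 - 9·t^2 + 2·t + 4 1 time. The derivative of velocity gives acceleration: a(t) = 80·t^3 + 36·t^2 - 18·t + 2. Using a(t) = 80·t^3 + 36·t^2 - 18·t + 2 and substituting t = 3, we find a = 2432.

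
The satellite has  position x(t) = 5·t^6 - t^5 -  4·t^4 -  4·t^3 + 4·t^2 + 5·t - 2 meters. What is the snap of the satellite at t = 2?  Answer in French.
En partant de la position x(t) = 5·t^6 - t^5 - 4·t^4 - 4·t^3 + 4·t^2 + 5·t - 2, nous prenons 4 dérivées. La dérivée de la position donne la vitesse: v(t) = 30·t^5 - 5·t^4 - 16·t^3 - 12·t^2 + 8·t + 5. En dérivant la vitesse, nous obtenons l'accélération: a(t) = 150·t^4 - 20·t^3 - 48·t^2 - 24·t + 8. En dérivant l'accélération, nous obtenons le jerk: j(t) = 600·t^3 - 60·t^2 - 96·t - 24. En prenant d/dt de j(t), nous trouvons s(t) = 1800·t^2 - 120·t - 96. En utilisant s(t) = 1800·t^2 - 120·t - 96 et en substituant t = 2, nous trouvons s = 6864.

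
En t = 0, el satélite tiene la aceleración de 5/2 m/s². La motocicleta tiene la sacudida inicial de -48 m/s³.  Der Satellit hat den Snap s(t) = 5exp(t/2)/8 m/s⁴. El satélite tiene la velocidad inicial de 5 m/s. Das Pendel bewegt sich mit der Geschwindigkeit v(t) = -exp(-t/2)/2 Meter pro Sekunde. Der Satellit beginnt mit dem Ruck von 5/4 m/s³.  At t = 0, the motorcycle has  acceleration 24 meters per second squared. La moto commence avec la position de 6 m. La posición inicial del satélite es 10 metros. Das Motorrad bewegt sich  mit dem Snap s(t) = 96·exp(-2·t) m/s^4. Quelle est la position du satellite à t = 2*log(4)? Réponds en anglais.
We need to integrate our snap equation s(t) = 5·exp(t/2)/8 4 times. Taking ∫s(t)dt and applying j(0) = 5/4, we find j(t) = 5·exp(t/2)/4. Taking ∫j(t)dt and applying a(0) = 5/2, we find a(t) = 5·exp(t/2)/2. The integral of acceleration, with v(0) = 5, gives velocity: v(t) = 5·exp(t/2). Finding the antiderivative of v(t) and using x(0) = 10: x(t) = 10·exp(t/2). From the given position equation x(t) = 10·exp(t/2), we substitute t = 2*log(4) to get x = 40.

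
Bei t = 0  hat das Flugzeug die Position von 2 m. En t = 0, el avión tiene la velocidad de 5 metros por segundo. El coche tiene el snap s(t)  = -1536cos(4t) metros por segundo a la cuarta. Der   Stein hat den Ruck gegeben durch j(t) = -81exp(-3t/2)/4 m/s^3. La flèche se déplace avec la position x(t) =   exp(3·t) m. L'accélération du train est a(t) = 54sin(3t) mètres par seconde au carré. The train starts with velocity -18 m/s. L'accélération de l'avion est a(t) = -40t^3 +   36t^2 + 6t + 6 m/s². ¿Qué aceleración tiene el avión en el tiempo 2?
De la ecuación de la aceleración a(t) = -40·t^3 + 36·t^2 + 6·t + 6, sustituimos t = 2 para obtener a = -158.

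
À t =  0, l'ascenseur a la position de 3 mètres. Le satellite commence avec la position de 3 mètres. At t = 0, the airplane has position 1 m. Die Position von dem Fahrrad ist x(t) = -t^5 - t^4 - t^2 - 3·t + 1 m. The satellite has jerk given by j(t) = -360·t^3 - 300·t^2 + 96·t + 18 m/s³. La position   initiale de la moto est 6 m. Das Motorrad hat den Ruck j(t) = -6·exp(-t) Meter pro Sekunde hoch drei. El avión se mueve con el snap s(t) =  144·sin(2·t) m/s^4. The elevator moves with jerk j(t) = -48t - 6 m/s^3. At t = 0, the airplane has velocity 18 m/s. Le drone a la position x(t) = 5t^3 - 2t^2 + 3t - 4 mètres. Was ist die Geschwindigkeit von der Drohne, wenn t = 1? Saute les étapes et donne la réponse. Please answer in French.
v(1) = 14.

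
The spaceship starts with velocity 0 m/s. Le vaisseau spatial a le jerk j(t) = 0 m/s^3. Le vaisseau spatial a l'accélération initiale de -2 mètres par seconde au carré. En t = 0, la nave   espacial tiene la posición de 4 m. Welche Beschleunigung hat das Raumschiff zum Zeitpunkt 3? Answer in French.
Pour résoudre ceci, nous devons prendre 1 intégrale de notre équation du jerk j(t) = 0. En prenant ∫j(t)dt et en appliquant a(0) = -2, nous trouvons a(t) = -2. Nous avons l'accélération a(t) = -2. En substituant t = 3: a(3) = -2.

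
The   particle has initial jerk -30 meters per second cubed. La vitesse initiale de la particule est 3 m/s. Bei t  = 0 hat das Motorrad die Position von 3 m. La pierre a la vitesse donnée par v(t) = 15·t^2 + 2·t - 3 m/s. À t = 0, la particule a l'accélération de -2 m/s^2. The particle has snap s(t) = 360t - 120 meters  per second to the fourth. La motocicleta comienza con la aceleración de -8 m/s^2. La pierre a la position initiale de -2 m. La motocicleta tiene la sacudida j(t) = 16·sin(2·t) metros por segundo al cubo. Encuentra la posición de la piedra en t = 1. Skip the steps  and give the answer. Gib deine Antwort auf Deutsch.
Bei t = 1, x = 1.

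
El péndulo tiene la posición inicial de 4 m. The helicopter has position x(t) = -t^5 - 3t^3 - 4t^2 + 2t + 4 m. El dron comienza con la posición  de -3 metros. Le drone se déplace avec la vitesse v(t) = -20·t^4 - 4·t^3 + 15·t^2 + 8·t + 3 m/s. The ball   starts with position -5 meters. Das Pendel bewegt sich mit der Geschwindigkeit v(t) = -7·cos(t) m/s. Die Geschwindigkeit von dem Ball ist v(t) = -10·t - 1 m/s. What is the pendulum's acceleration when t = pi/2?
We must differentiate our velocity equation v(t) = -7·cos(t) 1 time. Taking d/dt of v(t), we find a(t) = 7·sin(t). From the given acceleration equation a(t) = 7·sin(t), we substitute t = pi/2 to get a = 7.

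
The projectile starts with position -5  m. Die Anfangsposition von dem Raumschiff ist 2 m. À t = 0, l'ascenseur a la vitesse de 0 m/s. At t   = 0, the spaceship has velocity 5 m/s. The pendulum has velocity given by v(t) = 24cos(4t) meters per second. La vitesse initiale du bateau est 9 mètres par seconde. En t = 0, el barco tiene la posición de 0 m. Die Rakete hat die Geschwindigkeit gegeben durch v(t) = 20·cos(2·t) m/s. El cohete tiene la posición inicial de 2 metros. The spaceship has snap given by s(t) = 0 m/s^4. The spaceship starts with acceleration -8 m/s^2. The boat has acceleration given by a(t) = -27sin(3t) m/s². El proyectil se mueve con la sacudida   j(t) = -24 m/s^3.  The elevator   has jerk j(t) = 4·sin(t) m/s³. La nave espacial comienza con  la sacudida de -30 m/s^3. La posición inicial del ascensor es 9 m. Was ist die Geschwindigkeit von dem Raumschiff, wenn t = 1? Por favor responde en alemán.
Um dies zu lösen, müssen wir 3 Integrale unserer Gleichung für den Snap s(t) = 0 finden. Die Stammfunktion von dem Snap, mit j(0) = -30, ergibt den Ruck: j(t) = -30. Mit ∫j(t)dt und Anwendung von a(0) = -8, finden wir a(t) = -30·t - 8. Durch Integration von der Beschleunigung und Verwendung der Anfangsbedingung v(0) = 5, erhalten wir v(t) = -15·t^2 - 8·t + 5. Wir haben die Geschwindigkeit v(t) = -15·t^2 - 8·t + 5. Durch Einsetzen von t = 1: v(1) = -18.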